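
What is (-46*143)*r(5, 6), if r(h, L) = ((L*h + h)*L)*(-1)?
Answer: 1381380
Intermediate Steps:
r(h, L) = -L*(h + L*h) (r(h, L) = ((h + L*h)*L)*(-1) = (L*(h + L*h))*(-1) = -L*(h + L*h))
(-46*143)*r(5, 6) = (-46*143)*(-1*6*5*(1 + 6)) = -(-6578)*6*5*7 = -6578*(-210) = 1381380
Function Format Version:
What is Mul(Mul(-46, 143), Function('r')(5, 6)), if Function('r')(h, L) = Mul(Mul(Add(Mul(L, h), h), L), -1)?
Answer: 1381380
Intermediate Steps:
Function('r')(h, L) = Mul(-1, L, Add(h, Mul(L, h))) (Function('r')(h, L) = Mul(Mul(Add(h, Mul(L, h)), L), -1) = Mul(Mul(L, Add(h, Mul(L, h))), -1) = Mul(-1, L, Add(h, Mul(L, h))))
Mul(Mul(-46, 143), Function('r')(5, 6)) = Mul(Mul(-46, 143), Mul(-1, 6, 5, Add(1, 6))) = Mul(-6578, Mul(-1, 6, 5, 7)) = Mul(-6578, -210) = 1381380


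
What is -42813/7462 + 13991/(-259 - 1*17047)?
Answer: -12431215/1899079 ≈ -6.5459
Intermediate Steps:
-42813/7462 + 13991/(-259 - 1*17047) = -42813*1/7462 + 13991/(-259 - 17047) = -42813/7462 + 13991/(-17306) = -42813/7462 + 13991*(-1/17306) = -42813/7462 - 823/1018 = -12431215/1899079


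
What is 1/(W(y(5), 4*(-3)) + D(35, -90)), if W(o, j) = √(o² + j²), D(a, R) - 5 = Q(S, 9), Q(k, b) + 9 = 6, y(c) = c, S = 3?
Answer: 1/15 ≈ 0.066667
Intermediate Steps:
Q(k, b) = -3 (Q(k, b) = -9 + 6 = -3)
D(a, R) = 2 (D(a, R) = 5 - 3 = 2)
W(o, j) = √(j² + o²)
1/(W(y(5), 4*(-3)) + D(35, -90)) = 1/(√((4*(-3))² + 5²) + 2) = 1/(√((-12)² + 25) + 2) = 1/(√(144 + 25) + 2) = 1/(√169 + 2) = 1/(13 + 2) = 1/15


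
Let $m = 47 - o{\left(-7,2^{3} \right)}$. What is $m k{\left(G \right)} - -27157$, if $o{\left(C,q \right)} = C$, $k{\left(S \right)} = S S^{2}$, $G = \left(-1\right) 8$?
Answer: $-491$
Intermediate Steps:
$G = -8$
$k{\left(S \right)} = S^{3}$
$m = 54$ ($m = 47 - -7 = 47 + 7 = 54$)
$m k{\left(G \right)} - -27157 = 54 \left(-8\right)^{3} - -27157 = 54 \left(-512\right) + 27157 = -27648 + 27157 = -491$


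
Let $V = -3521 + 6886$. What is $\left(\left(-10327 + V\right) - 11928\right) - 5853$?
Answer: $-24743$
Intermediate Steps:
$V = 3365$
$\left(\left(-10327 + V\right) - 11928\right) - 5853 = \left(\left(-10327 + 3365\right) - 11928\right) - 5853 = \left(-6962 - 11928\right) - 5853 = -18890 - 5853 = -24743$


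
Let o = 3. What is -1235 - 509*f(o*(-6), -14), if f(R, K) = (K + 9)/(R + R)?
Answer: -47005/36 ≈ -1305.7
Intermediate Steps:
f(R, K) = (9 + K)/(2*R) (f(R, K) = (9 + K)/((2*R)) = (9 + K)*(1/(2*R)) = (9 + K)/(2*R))
-1235 - 509*f(o*(-6), -14) = -1235 - 509*(9 - 14)/(2*(3*(-6))) = -1235 - 509*(-5)/(2*(-18)) = -1235 - 509*(-1)*(-5)/(2*18) = -1235 - 509*5/36 = -1235 - 2545/36 = -47005/36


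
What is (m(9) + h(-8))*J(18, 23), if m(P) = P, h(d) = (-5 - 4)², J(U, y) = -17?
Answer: -1530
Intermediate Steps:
h(d) = 81 (h(d) = (-9)² = 81)
(m(9) + h(-8))*J(18, 23) = (9 + 81)*(-17) = 90*(-17) = -1530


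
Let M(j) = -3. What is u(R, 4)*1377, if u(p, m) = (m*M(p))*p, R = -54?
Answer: 892296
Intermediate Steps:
u(p, m) = -3*m*p (u(p, m) = (m*(-3))*p = (-3*m)*p = -3*m*p)
u(R, 4)*1377 = -3*4*(-54)*1377 = 648*1377 = 892296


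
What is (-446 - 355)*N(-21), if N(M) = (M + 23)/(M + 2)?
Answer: 1602/19 ≈ 84.316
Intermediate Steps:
N(M) = (23 + M)/(2 + M)
(-446 - 355)*N(-21) = (-446 - 355)*((23 - 21)/(2 - 21)) = -801*2/(-19) = -(-801)*2/19 = -801*(-2/19) = 1602/19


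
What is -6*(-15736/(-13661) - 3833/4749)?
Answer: -44735302/21625363 ≈ -2.0686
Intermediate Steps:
-6*(-15736/(-13661) - 3833/4749) = -6*(-15736*(-1/13661) - 3833*1/4749) = -6*(15736/13661 - 3833/4749) = -6*22367651/64876089 = -44735302/21625363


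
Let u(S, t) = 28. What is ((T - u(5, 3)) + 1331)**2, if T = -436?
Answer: 751689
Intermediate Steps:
((T - u(5, 3)) + 1331)**2 = ((-436 - 1*28) + 1331)**2 = ((-436 - 28) + 1331)**2 = (-464 + 1331)**2 = 867**2 = 751689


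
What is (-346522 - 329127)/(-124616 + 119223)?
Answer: 675649/5393 ≈ 125.28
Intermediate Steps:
(-346522 - 329127)/(-124616 + 119223) = -675649/(-5393) = -675649*(-1/5393) = 675649/5393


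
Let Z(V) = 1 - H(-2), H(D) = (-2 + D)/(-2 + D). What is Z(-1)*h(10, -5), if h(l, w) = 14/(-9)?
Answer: 0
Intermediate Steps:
H(D) = 1
Z(V) = 0 (Z(V) = 1 - 1*1 = 1 - 1 = 0)
h(l, w) = -14/9 (h(l, w) = 14*(-⅑) = -14/9)
Z(-1)*h(10, -5) = 0*(-14/9) = 0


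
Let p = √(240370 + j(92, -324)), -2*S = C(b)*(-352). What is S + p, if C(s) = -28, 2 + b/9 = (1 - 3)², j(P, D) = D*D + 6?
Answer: -4928 + 14*√1762 ≈ -4340.3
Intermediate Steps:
j(P, D) = 6 + D² (j(P, D) = D² + 6 = 6 + D²)
b = 18 (b = -18 + 9*(1 - 3)² = -18 + 9*(-2)² = -18 + 9*4 = -18 + 36 = 18)
S = -4928 (S = -(-14)*(-352) = -½*9856 = -4928)
p = 14*√1762 (p = √(240370 + (6 + (-324)²)) = √(240370 + (6 + 104976)) = √(240370 + 104982) = √345352 = 14*√1762 ≈ 587.67)
S + p = -4928 + 14*√1762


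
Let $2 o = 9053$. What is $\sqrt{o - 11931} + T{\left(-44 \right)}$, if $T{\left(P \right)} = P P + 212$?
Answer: $2148 + \frac{i \sqrt{29618}}{2} \approx 2148.0 + 86.049 i$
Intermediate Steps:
$o = \frac{9053}{2}$ ($o = \frac{1}{2} \cdot 9053 = \frac{9053}{2} \approx 4526.5$)
$T{\left(P \right)} = 212 + P^{2}$ ($T{\left(P \right)} = P^{2} + 212 = 212 + P^{2}$)
$\sqrt{o - 11931} + T{\left(-44 \right)} = \sqrt{\frac{9053}{2} - 11931} + \left(212 + \left(-44\right)^{2}\right) = \sqrt{- \frac{14809}{2}} + \left(212 + 1936\right) = \frac{i \sqrt{29618}}{2} + 2148 = 2148 + \frac{i \sqrt{29618}}{2}$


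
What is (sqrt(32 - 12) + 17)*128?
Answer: 2176 + 256*sqrt(5) ≈ 2748.4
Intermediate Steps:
(sqrt(32 - 12) + 17)*128 = (sqrt(20) + 17)*128 = (2*sqrt(5) + 17)*128 = (17 + 2*sqrt(5))*128 = 2176 + 256*sqrt(5)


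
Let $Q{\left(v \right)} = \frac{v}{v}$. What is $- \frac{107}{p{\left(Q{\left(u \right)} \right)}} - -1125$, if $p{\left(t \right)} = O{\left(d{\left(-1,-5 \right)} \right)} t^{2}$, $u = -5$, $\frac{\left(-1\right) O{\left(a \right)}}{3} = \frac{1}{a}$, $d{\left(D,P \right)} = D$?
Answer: $\frac{3268}{3} \approx 1089.3$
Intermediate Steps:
$O{\left(a \right)} = - \frac{3}{a}$
$Q{\left(v \right)} = 1$
$p{\left(t \right)} = 3 t^{2}$ ($p{\left(t \right)} = - \frac{3}{-1} t^{2} = \left(-3\right) \left(-1\right) t^{2} = 3 t^{2}$)
$- \frac{107}{p{\left(Q{\left(u \right)} \right)}} - -1125 = - \frac{107}{3 \cdot 1^{2}} - -1125 = - \frac{107}{3 \cdot 1} + 1125 = - \frac{107}{3} + 1125 = \frac{3268}{3}$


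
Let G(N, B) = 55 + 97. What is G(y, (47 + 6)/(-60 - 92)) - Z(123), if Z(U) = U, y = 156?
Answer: 29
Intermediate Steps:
G(N, B) = 152
G(y, (47 + 6)/(-60 - 92)) - Z(123) = 152 - 1*123 = 152 - 123 = 29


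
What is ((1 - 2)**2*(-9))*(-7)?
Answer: 63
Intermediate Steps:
((1 - 2)**2*(-9))*(-7) = ((-1)**2*(-9))*(-7) = (1*(-9))*(-7) = -9*(-7) = 63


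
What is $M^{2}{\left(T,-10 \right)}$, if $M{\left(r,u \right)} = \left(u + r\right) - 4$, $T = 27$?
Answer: $169$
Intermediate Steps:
$M{\left(r,u \right)} = -4 + r + u$ ($M{\left(r,u \right)} = \left(r + u\right) - 4 = -4 + r + u$)
$M^{2}{\left(T,-10 \right)} = \left(-4 + 27 - 10\right)^{2} = 13^{2} = 169$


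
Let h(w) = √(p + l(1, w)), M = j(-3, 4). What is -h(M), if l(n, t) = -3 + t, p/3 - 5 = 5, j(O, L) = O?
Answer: -2*√6 ≈ -4.8990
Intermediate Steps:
p = 30 (p = 15 + 3*5 = 15 + 15 = 30)
M = -3
h(w) = √(27 + w) (h(w) = √(30 + (-3 + w)) = √(27 + w))
-h(M) = -√(27 - 3) = -√24 = -2*√6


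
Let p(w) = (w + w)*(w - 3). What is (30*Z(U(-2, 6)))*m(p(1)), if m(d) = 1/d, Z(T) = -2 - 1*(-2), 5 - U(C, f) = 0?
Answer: 0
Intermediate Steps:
U(C, f) = 5 (U(C, f) = 5 - 1*0 = 5 + 0 = 5)
Z(T) = 0 (Z(T) = -2 + 2 = 0)
p(w) = 2*w*(-3 + w) (p(w) = (2*w)*(-3 + w) = 2*w*(-3 + w))
(30*Z(U(-2, 6)))*m(p(1)) = (30*0)/((2*1*(-3 + 1))) = 0/((2*1*(-2))) = 0/(-4) = 0*(-¼) = 0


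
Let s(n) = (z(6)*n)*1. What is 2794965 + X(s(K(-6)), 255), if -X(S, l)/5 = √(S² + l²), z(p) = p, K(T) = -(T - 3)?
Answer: 2794965 - 15*√7549 ≈ 2.7937e+6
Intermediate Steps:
K(T) = 3 - T (K(T) = -(-3 + T) = 3 - T)
s(n) = 6*n (s(n) = (6*n)*1 = 6*n)
X(S, l) = -5*√(S² + l²)
2794965 + X(s(K(-6)), 255) = 2794965 - 5*√((6*(3 - 1*(-6)))² + 255²) = 2794965 - 5*√((6*(3 + 6))² + 65025) = 2794965 - 5*√((6*9)² + 65025) = 2794965 - 5*√(54² + 65025) = 2794965 - 5*√(2916 + 65025) = 2794965 - 15*√7549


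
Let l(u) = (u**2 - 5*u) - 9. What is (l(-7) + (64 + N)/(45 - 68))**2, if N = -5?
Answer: 2775556/529 ≈ 5246.8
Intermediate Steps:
l(u) = -9 + u**2 - 5*u
(l(-7) + (64 + N)/(45 - 68))**2 = ((-9 + (-7)**2 - 5*(-7)) + (64 - 5)/(45 - 68))**2 = ((-9 + 49 + 35) + 59/(-23))**2 = (75 + 59*(-1/23))**2 = (75 - 59/23)**2 = (1666/23)**2 = 2775556/529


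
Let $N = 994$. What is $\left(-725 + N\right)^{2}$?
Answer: $72361$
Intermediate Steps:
$\left(-725 + N\right)^{2} = \left(-725 + 994\right)^{2} = 269^{2} = 72361$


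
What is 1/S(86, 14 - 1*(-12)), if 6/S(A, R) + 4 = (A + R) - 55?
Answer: 53/6 ≈ 8.8333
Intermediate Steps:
S(A, R) = 6/(-59 + A + R) (S(A, R) = 6/(-4 + ((A + R) - 55)) = 6/(-4 + (-55 + A + R)) = 6/(-59 + A + R))
1/S(86, 14 - 1*(-12)) = 1/(6/(-59 + 86 + (14 - 1*(-12)))) = 1/(6/(-59 + 86 + (14 + 12))) = 1/(6/(-59 + 86 + 26)) = 1/(6/53) = 53/6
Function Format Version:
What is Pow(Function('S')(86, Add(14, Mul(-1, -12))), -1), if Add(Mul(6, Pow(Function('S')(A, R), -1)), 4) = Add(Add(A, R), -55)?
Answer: Rational(53, 6) ≈ 8.8333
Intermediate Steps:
Function('S')(A, R) = Mul(6, Pow(Add(-59, A, R), -1)) (Function('S')(A, R) = Mul(6, Pow(Add(-4, Add(Add(A, R), -55)), -1)) = Mul(6, Pow(Add(-4, Add(-55, A, R)), -1)) = Mul(6, Pow(Add(-59, A, R), -1)))
Pow(Function('S')(86, Add(14, Mul(-1, -12))), -1) = Pow(Mul(6, Pow(Add(-59, 86, Add(14, Mul(-1, -12))), -1)), -1) = Pow(Mul(6, Pow(Add(-59, 86, Add(14, 12)), -1)), -1) = Pow(Mul(6, Pow(Add(-59, 86, 26), -1)), -1) = Pow(Mul(6, Pow(53, -1)), -1) = Pow(Mul(6, Rational(1, 53)), -1) = Pow(Rational(6, 53), -1) = Rational(53, 6)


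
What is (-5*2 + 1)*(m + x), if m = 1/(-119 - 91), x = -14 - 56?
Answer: 44103/70 ≈ 630.04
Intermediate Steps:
x = -70
m = -1/210 (m = 1/(-210) = -1/210 ≈ -0.0047619)
(-5*2 + 1)*(m + x) = (-5*2 + 1)*(-1/210 - 70) = (-10 + 1)*(-14701/210) = -9*(-14701/210) = 44103/70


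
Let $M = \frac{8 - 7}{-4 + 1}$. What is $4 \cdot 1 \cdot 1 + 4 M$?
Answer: $\frac{8}{3} \approx 2.6667$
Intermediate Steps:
$M = - \frac{1}{3}$ ($M = 1 \frac{1}{-3} = 1 \left(- \frac{1}{3}\right) = - \frac{1}{3} \approx -0.33333$)
$4 \cdot 1 \cdot 1 + 4 M = 4 \cdot 1 \cdot 1 + 4 \left(- \frac{1}{3}\right) = 4 \cdot 1 - \frac{4}{3} = 4 - \frac{4}{3} = \frac{8}{3}$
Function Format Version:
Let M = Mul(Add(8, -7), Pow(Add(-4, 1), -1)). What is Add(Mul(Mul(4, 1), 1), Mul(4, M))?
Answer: Rational(8, 3) ≈ 2.6667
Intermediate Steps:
M = Rational(-1, 3) (M = Mul(1, Pow(-3, -1)) = Mul(1, Rational(-1, 3)) = Rational(-1, 3) ≈ -0.33333)
Add(Mul(Mul(4, 1), 1), Mul(4, M)) = Add(Mul(Mul(4, 1), 1), Mul(4, Rational(-1, 3))) = Add(Mul(4, 1), Rational(-4, 3)) = Add(4, Rational(-4, 3)) = Rational(8, 3)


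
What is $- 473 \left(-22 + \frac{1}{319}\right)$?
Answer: $\frac{301731}{29} \approx 10405.0$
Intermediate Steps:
$- 473 \left(-22 + \frac{1}{319}\right) = \left(-473\right) \left(- \frac{7017}{319}\right) = \frac{301731}{29}$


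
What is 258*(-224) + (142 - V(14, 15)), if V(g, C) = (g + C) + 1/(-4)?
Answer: -230715/4 ≈ -57679.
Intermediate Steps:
V(g, C) = -¼ + C + g (V(g, C) = (C + g) - ¼ = -¼ + C + g)
258*(-224) + (142 - V(14, 15)) = 258*(-224) + (142 - (-¼ + 15 + 14)) = -57792 + (142 - 1*115/4) = -57792 + (142 - 115/4) = -57792 + 453/4 = -230715/4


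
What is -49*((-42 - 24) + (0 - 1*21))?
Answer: 4263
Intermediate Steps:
-49*((-42 - 24) + (0 - 1*21)) = -49*(-66 + (0 - 21)) = -49*(-66 - 21) = -49*(-87) = 4263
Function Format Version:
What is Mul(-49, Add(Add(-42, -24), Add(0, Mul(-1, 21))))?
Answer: 4263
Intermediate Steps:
Mul(-49, Add(Add(-42, -24), Add(0, Mul(-1, 21)))) = Mul(-49, Add(-66, Add(0, -21))) = Mul(-49, Add(-66, -21)) = Mul(-49, -87) = 4263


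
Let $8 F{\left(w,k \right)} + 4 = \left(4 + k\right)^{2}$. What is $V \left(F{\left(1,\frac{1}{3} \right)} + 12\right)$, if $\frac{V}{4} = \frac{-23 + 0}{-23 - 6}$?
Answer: $\frac{22931}{522} \approx 43.929$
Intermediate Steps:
$F{\left(w,k \right)} = - \frac{1}{2} + \frac{\left(4 + k\right)^{2}}{8}$
$V = \frac{92}{29}$ ($V = 4 \frac{-23 + 0}{-23 - 6} = 4 \left(- \frac{23}{-29}\right) = 4 \left(\left(-23\right) \left(- \frac{1}{29}\right)\right) = 4 \cdot \frac{23}{29} = \frac{92}{29} \approx 3.1724$)
$V \left(F{\left(1,\frac{1}{3} \right)} + 12\right) = \frac{92 \left(\left(- \frac{1}{2} + \frac{\left(4 + \frac{1}{3}\right)^{2}}{8}\right) + 12\right)}{29} = \frac{92 \left(\left(- \frac{1}{2} + \frac{\left(\frac{13}{3}\right)^{2}}{8}\right) + 12\right)}{29} = \frac{92 \left(\left(- \frac{1}{2} + \frac{1}{8} \cdot \frac{169}{9}\right) + 12\right)}{29} = \frac{92 \left(\left(- \frac{1}{2} + \frac{169}{72}\right) + 12\right)}{29} = \frac{92 \left(\frac{133}{72} + 12\right)}{29} = \frac{92}{29} \cdot \frac{997}{72} = \frac{22931}{522}$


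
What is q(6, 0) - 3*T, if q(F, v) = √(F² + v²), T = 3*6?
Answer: -48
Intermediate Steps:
T = 18
q(6, 0) - 3*T = √(6² + 0²) - 3*18 = √(36 + 0) - 54 = √36 - 54 = 6 - 54 = -48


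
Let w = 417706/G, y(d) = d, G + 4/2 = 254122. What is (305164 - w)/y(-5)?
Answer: -38773928987/635300 ≈ -61033.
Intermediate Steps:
G = 254120 (G = -2 + 254122 = 254120)
w = 208853/127060 (w = 417706/254120 = 417706*(1/254120) = 208853/127060 ≈ 1.6437)
(305164 - w)/y(-5) = (305164 - 1*208853/127060)/(-5) = (305164 - 208853/127060)*(-1/5) = (38773928987/127060)*(-1/5) = -38773928987/635300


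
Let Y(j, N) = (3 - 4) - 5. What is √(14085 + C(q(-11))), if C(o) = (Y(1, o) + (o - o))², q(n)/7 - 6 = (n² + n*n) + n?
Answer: 3*√1569 ≈ 118.83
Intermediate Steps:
q(n) = 42 + 7*n + 14*n² (q(n) = 42 + 7*((n² + n*n) + n) = 42 + 7*((n² + n²) + n) = 42 + 7*(2*n² + n) = 42 + 7*(n + 2*n²) = 42 + (7*n + 14*n²) = 42 + 7*n + 14*n²)
Y(j, N) = -6 (Y(j, N) = -1 - 5 = -6)
C(o) = 36 (C(o) = (-6 + (o - o))² = (-6 + 0)² = (-6)² = 36)
√(14085 + C(q(-11))) = √(14085 + 36) = √14121 = 3*√1569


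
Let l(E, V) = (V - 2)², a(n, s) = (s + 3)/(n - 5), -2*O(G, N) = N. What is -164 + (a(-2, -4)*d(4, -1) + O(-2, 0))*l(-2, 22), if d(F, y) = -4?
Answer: -2748/7 ≈ -392.57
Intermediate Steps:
O(G, N) = -N/2
a(n, s) = (3 + s)/(-5 + n)
l(E, V) = (-2 + V)²
-164 + (a(-2, -4)*d(4, -1) + O(-2, 0))*l(-2, 22) = -164 + (((3 - 4)/(-5 - 2))*(-4) - ½*0)*(-2 + 22)² = -164 + ((-1/(-7))*(-4) + 0)*20² = -164 + (-⅐*(-1)*(-4) + 0)*400 = -164 + ((⅐)*(-4) + 0)*400 = -164 + (-4/7 + 0)*400 = -164 - 4/7*400 = -164 - 1600/7 = -2748/7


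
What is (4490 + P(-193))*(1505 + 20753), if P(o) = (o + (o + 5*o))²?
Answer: 40725262278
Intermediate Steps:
P(o) = 49*o² (P(o) = (o + 6*o)² = (7*o)² = 49*o²)
(4490 + P(-193))*(1505 + 20753) = (4490 + 49*(-193)²)*(1505 + 20753) = (4490 + 49*37249)*22258 = (4490 + 1825201)*22258 = 1829691*22258 = 40725262278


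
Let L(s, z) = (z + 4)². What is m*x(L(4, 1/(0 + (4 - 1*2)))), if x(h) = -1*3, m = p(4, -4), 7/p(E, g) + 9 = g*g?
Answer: -3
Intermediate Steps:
p(E, g) = 7/(-9 + g²) (p(E, g) = 7/(-9 + g*g) = 7/(-9 + g²))
L(s, z) = (4 + z)²
m = 1 (m = 7/(-9 + (-4)²) = 7/(-9 + 16) = 7/7 = 7*(⅐) = 1)
x(h) = -3
m*x(L(4, 1/(0 + (4 - 1*2)))) = 1*(-3) = -3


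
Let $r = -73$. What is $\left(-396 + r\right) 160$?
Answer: $-75040$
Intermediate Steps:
$\left(-396 + r\right) 160 = \left(-396 - 73\right) 160 = \left(-469\right) 160 = -75040$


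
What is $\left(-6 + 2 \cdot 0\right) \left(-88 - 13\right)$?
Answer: $606$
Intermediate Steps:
$\left(-6 + 2 \cdot 0\right) \left(-88 - 13\right) = \left(-6 + 0\right) \left(-101\right) = \left(-6\right) \left(-101\right) = 606$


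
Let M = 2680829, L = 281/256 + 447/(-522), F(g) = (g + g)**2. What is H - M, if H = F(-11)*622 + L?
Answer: -53002477057/22272 ≈ -2.3798e+6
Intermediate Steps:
F(g) = 4*g**2 (F(g) = (2*g)**2 = 4*g**2)
L = 5375/22272 (L = 281*(1/256) + 447*(-1/522) = 281/256 - 149/174 = 5375/22272 ≈ 0.24133)
H = 6704946431/22272 (H = (4*(-11)**2)*622 + 5375/22272 = (4*121)*622 + 5375/22272 = 484*622 + 5375/22272 = 301048 + 5375/22272 = 6704946431/22272 ≈ 3.0105e+5)
H - M = 6704946431/22272 - 1*2680829 = 6704946431/22272 - 2680829 = -53002477057/22272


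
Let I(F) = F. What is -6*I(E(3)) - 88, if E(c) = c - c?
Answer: -88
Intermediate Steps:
E(c) = 0
-6*I(E(3)) - 88 = -6*0 - 88 = 0 - 88 = -88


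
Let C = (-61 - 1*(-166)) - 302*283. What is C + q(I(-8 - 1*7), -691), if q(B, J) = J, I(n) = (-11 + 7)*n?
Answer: -86052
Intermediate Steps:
I(n) = -4*n
C = -85361 (C = (-61 + 166) - 85466 = 105 - 85466 = -85361)
C + q(I(-8 - 1*7), -691) = -85361 - 691 = -86052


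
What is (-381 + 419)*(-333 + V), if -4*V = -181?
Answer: -21869/2 ≈ -10935.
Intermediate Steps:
V = 181/4 (V = -1/4*(-181) = 181/4 ≈ 45.250)
(-381 + 419)*(-333 + V) = (-381 + 419)*(-333 + 181/4) = 38*(-1151/4) = -21869/2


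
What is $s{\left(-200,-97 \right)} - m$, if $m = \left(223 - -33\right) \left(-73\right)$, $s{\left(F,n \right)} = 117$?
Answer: $18805$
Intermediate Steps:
$m = -18688$ ($m = \left(223 + 33\right) \left(-73\right) = 256 \left(-73\right) = -18688$)
$s{\left(-200,-97 \right)} - m = 117 - -18688 = 117 + 18688 = 18805$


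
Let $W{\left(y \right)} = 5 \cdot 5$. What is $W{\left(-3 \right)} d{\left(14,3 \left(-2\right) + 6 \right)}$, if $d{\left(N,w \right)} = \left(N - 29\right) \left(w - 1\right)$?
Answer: $375$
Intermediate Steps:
$W{\left(y \right)} = 25$
$d{\left(N,w \right)} = \left(-1 + w\right) \left(-29 + N\right)$ ($d{\left(N,w \right)} = \left(-29 + N\right) \left(-1 + w\right) = \left(-1 + w\right) \left(-29 + N\right)$)
$W{\left(-3 \right)} d{\left(14,3 \left(-2\right) + 6 \right)} = 25 \left(29 - 14 - 29 \left(3 \left(-2\right) + 6\right) + 14 \left(3 \left(-2\right) + 6\right)\right) = 25 \left(29 - 14 - 29 \left(-6 + 6\right) + 14 \left(-6 + 6\right)\right) = 25 \left(29 - 14 - 0 + 14 \cdot 0\right) = 25 \left(29 - 14 + 0 + 0\right) = 25 \cdot 15 = 375$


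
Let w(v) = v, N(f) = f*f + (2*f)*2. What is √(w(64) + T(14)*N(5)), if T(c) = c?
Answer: √694 ≈ 26.344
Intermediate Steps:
N(f) = f² + 4*f
√(w(64) + T(14)*N(5)) = √(64 + 14*(5*(4 + 5))) = √(64 + 14*(5*9)) = √(64 + 14*45) = √(64 + 630) = √694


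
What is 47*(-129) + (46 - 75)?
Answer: -6092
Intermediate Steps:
47*(-129) + (46 - 75) = -6063 - 29 = -6092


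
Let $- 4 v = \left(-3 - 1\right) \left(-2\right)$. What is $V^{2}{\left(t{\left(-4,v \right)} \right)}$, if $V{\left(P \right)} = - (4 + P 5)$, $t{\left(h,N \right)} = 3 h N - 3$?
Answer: $11881$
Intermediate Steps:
$v = -2$ ($v = - \frac{\left(-3 - 1\right) \left(-2\right)}{4} = - \frac{\left(-4\right) \left(-2\right)}{4} = \left(- \frac{1}{4}\right) 8 = -2$)
$t{\left(h,N \right)} = -3 + 3 N h$ ($t{\left(h,N \right)} = 3 N h - 3 = -3 + 3 N h$)
$V{\left(P \right)} = -4 - 5 P$ ($V{\left(P \right)} = - (4 + 5 P) = -4 - 5 P$)
$V^{2}{\left(t{\left(-4,v \right)} \right)} = \left(-4 - 5 \left(-3 + 3 \left(-2\right) \left(-4\right)\right)\right)^{2} = \left(-4 - 5 \left(-3 + 24\right)\right)^{2} = \left(-4 - 105\right)^{2} = \left(-109\right)^{2} = 11881$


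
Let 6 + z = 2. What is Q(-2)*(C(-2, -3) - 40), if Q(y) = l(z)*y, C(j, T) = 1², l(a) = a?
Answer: -312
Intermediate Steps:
z = -4 (z = -6 + 2 = -4)
C(j, T) = 1
Q(y) = -4*y
Q(-2)*(C(-2, -3) - 40) = (-4*(-2))*(1 - 40) = 8*(-39) = -312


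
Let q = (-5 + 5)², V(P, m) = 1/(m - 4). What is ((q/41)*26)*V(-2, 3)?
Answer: 0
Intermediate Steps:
V(P, m) = 1/(-4 + m)
q = 0 (q = 0² = 0)
((q/41)*26)*V(-2, 3) = ((0/41)*26)/(-4 + 3) = ((0*(1/41))*26)/(-1) = (0*26)*(-1) = 0*(-1) = 0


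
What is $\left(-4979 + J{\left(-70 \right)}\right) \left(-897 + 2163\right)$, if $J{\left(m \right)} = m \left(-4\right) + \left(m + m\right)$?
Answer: $-6126174$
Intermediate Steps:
$J{\left(m \right)} = - 2 m$ ($J{\left(m \right)} = - 4 m + 2 m = - 2 m$)
$\left(-4979 + J{\left(-70 \right)}\right) \left(-897 + 2163\right) = \left(-4979 - -140\right) \left(-897 + 2163\right) = \left(-4979 + 140\right) 1266 = \left(-4839\right) 1266 = -6126174$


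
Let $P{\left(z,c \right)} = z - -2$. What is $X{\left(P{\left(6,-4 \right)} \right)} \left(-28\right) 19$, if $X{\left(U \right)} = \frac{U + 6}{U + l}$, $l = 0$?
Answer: $-931$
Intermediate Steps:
$P{\left(z,c \right)} = 2 + z$ ($P{\left(z,c \right)} = z + 2 = 2 + z$)
$X{\left(U \right)} = \frac{6 + U}{U}$ ($X{\left(U \right)} = \frac{U + 6}{U + 0} = \frac{6 + U}{U}$)
$X{\left(P{\left(6,-4 \right)} \right)} \left(-28\right) 19 = \frac{6 + \left(2 + 6\right)}{2 + 6} \left(-28\right) 19 = \frac{6 + 8}{8} \left(-28\right) 19 = \frac{1}{8} \cdot 14 \left(-28\right) 19 = \frac{7}{4} \left(-28\right) 19 = \left(-49\right) 19 = -931$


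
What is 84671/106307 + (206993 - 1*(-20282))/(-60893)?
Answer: -19005052222/6473352151 ≈ -2.9359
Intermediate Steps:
84671/106307 + (206993 - 1*(-20282))/(-60893) = 84671*(1/106307) + (206993 + 20282)*(-1/60893) = 84671/106307 + 227275*(-1/60893) = 84671/106307 - 227275/60893 = -19005052222/6473352151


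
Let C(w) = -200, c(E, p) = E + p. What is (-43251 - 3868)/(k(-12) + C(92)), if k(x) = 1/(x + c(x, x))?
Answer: 1696284/7201 ≈ 235.56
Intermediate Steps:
k(x) = 1/(3*x) (k(x) = 1/(x + (x + x)) = 1/(x + 2*x) = 1/(3*x))
(-43251 - 3868)/(k(-12) + C(92)) = (-43251 - 3868)/((⅓)/(-12) - 200) = -47119/((⅓)*(-1/12) - 200) = -47119/(-1/36 - 200) = -47119/(-7201/36) = -47119*(-36/7201) = 1696284/7201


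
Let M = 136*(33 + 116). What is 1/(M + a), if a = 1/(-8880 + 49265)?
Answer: 40385/818361641 ≈ 4.9349e-5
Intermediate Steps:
M = 20264 (M = 136*149 = 20264)
a = 1/40385 ≈ 2.4762e-5
1/(M + a) = 1/(20264 + 1/40385) = 1/(818361641/40385) = 40385/818361641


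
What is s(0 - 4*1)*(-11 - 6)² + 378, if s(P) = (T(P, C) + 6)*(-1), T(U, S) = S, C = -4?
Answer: -200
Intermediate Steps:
s(P) = -2 (s(P) = (-4 + 6)*(-1) = 2*(-1) = -2)
s(0 - 4*1)*(-11 - 6)² + 378 = -2*(-11 - 6)² + 378 = -2*(-17)² + 378 = -2*289 + 378 = -578 + 378 = -200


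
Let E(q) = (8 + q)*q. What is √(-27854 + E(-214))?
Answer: √16230 ≈ 127.40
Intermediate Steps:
E(q) = q*(8 + q)
√(-27854 + E(-214)) = √(-27854 - 214*(8 - 214)) = √(-27854 - 214*(-206)) = √(-27854 + 44084) = √16230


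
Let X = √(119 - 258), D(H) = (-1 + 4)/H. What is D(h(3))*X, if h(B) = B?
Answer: I*√139 ≈ 11.79*I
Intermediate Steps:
D(H) = 3/H
X = I*√139 (X = √(-139) = I*√139 ≈ 11.79*I)
D(h(3))*X = (3/3)*(I*√139) = (3*(⅓))*(I*√139) = 1*(I*√139) = I*√139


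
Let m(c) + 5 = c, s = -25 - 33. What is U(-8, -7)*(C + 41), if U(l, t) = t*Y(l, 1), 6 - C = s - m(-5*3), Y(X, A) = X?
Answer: 4760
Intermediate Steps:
s = -58
m(c) = -5 + c
C = 44 (C = 6 - (-58 - (-5 - 5*3)) = 6 - (-58 - (-5 - 15)) = 6 - (-58 - 1*(-20)) = 6 - (-58 + 20) = 6 - 1*(-38) = 6 + 38 = 44)
U(l, t) = l*t (U(l, t) = t*l = l*t)
U(-8, -7)*(C + 41) = (-8*(-7))*(44 + 41) = 56*85 = 4760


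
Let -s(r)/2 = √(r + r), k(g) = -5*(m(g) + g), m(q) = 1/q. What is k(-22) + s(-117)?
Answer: 2425/22 - 6*I*√26 ≈ 110.23 - 30.594*I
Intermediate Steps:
k(g) = -5*g - 5/g (k(g) = -5*(1/g + g) = -5*(g + 1/g) = -5*g - 5/g)
s(r) = -2*√2*√r (s(r) = -2*√(r + r) = -2*√2*√r)
k(-22) + s(-117) = (-5*(-22) - 5/(-22)) - 2*√2*√(-117) = (110 - 5*(-1/22)) - 2*√2*3*I*√13 = (110 + 5/22) - 6*I*√26 = 2425/22 - 6*I*√26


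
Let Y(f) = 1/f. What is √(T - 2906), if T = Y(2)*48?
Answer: I*√2882 ≈ 53.684*I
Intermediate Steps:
T = 24 (T = 48/2 = (½)*48 = 24)
√(T - 2906) = √(24 - 2906) = √(-2882) = I*√2882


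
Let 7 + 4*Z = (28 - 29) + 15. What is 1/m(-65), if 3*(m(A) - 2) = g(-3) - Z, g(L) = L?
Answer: 12/5 ≈ 2.4000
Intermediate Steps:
Z = 7/4 (Z = -7/4 + ((28 - 29) + 15)/4 = -7/4 + (-1 + 15)/4 = -7/4 + (1/4)*14 = -7/4 + 7/2 = 7/4 ≈ 1.7500)
m(A) = 5/12 (m(A) = 2 + (-3 - 1*7/4)/3 = 2 + (-3 - 7/4)/3 = 2 + (1/3)*(-19/4) = 2 - 19/12 = 5/12)
1/m(-65) = 1/(5/12) = 12/5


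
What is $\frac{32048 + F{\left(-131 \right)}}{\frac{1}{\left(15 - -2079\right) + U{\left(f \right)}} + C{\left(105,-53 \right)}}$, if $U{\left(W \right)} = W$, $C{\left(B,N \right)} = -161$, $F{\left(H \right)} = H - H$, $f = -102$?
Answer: $- \frac{63839616}{320711} \approx -199.06$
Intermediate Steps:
$F{\left(H \right)} = 0$
$\frac{32048 + F{\left(-131 \right)}}{\frac{1}{\left(15 - -2079\right) + U{\left(f \right)}} + C{\left(105,-53 \right)}} = \frac{32048 + 0}{\frac{1}{\left(15 - -2079\right) - 102} - 161} = \frac{32048}{\frac{1}{\left(15 + 2079\right) - 102} - 161} = \frac{32048}{\frac{1}{2094 - 102} - 161} = \frac{32048}{\frac{1}{1992} - 161} = \frac{32048}{- \frac{320711}{1992}} = 32048 \left(- \frac{1992}{320711}\right) = - \frac{63839616}{320711}$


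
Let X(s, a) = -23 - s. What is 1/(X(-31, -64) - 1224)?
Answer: -1/1216 ≈ -0.00082237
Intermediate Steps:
1/(X(-31, -64) - 1224) = 1/((-23 - 1*(-31)) - 1224) = 1/((-23 + 31) - 1224) = 1/(8 - 1224) = 1/(-1216) = -1/1216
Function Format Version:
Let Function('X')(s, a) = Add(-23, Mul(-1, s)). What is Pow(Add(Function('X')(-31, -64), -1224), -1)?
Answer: Rational(-1, 1216) ≈ -0.00082237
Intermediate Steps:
Pow(Add(Function('X')(-31, -64), -1224), -1) = Pow(Add(Add(-23, Mul(-1, -31)), -1224), -1) = Pow(Add(Add(-23, 31), -1224), -1) = Pow(Add(8, -1224), -1) = Pow(-1216, -1) = Rational(-1, 1216)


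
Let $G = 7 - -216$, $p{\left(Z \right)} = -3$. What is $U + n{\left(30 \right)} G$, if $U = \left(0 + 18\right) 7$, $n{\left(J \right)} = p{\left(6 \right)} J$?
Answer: $-19944$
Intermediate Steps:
$n{\left(J \right)} = - 3 J$
$U = 126$ ($U = 18 \cdot 7 = 126$)
$G = 223$ ($G = 7 + 216 = 223$)
$U + n{\left(30 \right)} G = 126 + \left(-3\right) 30 \cdot 223 = 126 - 20070 = -19944$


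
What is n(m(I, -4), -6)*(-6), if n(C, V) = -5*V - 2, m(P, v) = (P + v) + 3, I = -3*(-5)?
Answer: -168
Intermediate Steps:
I = 15
m(P, v) = 3 + P + v
n(C, V) = -2 - 5*V
n(m(I, -4), -6)*(-6) = (-2 - 5*(-6))*(-6) = (-2 + 30)*(-6) = 28*(-6) = -168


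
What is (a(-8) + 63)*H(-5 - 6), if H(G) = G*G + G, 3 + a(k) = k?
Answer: 5720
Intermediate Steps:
a(k) = -3 + k
H(G) = G + G**2 (H(G) = G**2 + G = G + G**2)
(a(-8) + 63)*H(-5 - 6) = ((-3 - 8) + 63)*((-5 - 6)*(1 + (-5 - 6))) = (-11 + 63)*(-11*(1 - 11)) = 52*(-11*(-10)) = 52*110 = 5720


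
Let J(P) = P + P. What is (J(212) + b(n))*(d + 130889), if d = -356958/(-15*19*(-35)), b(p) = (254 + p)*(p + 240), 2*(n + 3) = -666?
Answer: 515640177992/475 ≈ 1.0856e+9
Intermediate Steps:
n = -336 (n = -3 + (1/2)*(-666) = -3 - 333 = -336)
b(p) = (240 + p)*(254 + p) (b(p) = (254 + p)*(240 + p) = (240 + p)*(254 + p))
d = -16998/475 (d = -356958/((-285*(-35))) = -356958/9975 = -356958*1/9975 = -16998/475 ≈ -35.785)
J(P) = 2*P
(J(212) + b(n))*(d + 130889) = (2*212 + (60960 + (-336)**2 + 494*(-336)))*(-16998/475 + 130889) = (424 + (60960 + 112896 - 165984))*(62155277/475) = (424 + 7872)*(62155277/475) = 8296*(62155277/475) = 515640177992/475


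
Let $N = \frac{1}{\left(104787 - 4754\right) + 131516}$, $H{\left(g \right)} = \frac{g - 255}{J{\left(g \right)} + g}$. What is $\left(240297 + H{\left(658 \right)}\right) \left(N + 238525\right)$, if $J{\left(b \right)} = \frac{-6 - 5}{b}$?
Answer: $\frac{5746018545400689695590}{100249834197} \approx 5.7317 \cdot 10^{10}$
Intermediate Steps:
$J{\left(b \right)} = - \frac{11}{b}$ ($J{\left(b \right)} = \frac{-6 - 5}{b} = - \frac{11}{b}$)
$H{\left(g \right)} = \frac{-255 + g}{g - \frac{11}{g}}$ ($H{\left(g \right)} = \frac{g - 255}{- \frac{11}{g} + g} = \frac{-255 + g}{g - \frac{11}{g}}$)
$N = \frac{1}{231549}$ ($N = \frac{1}{\left(104787 - 4754\right) + 131516} = \frac{1}{100033 + 131516} = \frac{1}{231549} \approx 4.3187 \cdot 10^{-6}$)
$\left(240297 + H{\left(658 \right)}\right) \left(N + 238525\right) = \left(240297 + \frac{658 \left(-255 + 658\right)}{-11 + 658^{2}}\right) \left(\frac{1}{231549} + 238525\right) = \left(240297 + 658 \frac{1}{-11 + 432964} \cdot 403\right) \frac{55230225226}{231549} = \left(240297 + 658 \cdot \frac{1}{432953} \cdot 403\right) \frac{55230225226}{231549} = \left(240297 + \frac{265174}{432953}\right) \frac{55230225226}{231549} = \frac{104037572215}{432953} \cdot \frac{55230225226}{231549} = \frac{5746018545400689695590}{100249834197}$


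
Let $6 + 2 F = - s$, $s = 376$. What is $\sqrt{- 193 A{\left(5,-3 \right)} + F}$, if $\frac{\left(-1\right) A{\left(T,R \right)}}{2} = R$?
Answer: $i \sqrt{1349} \approx 36.729 i$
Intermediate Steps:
$A{\left(T,R \right)} = - 2 R$
$F = -191$ ($F = -3 + \frac{\left(-1\right) 376}{2} = -3 + \frac{1}{2} \left(-376\right) = -3 - 188 = -191$)
$\sqrt{- 193 A{\left(5,-3 \right)} + F} = \sqrt{- 193 \left(\left(-2\right) \left(-3\right)\right) - 191} = \sqrt{\left(-193\right) 6 - 191} = \sqrt{-1158 - 191} = \sqrt{-1349} = i \sqrt{1349}$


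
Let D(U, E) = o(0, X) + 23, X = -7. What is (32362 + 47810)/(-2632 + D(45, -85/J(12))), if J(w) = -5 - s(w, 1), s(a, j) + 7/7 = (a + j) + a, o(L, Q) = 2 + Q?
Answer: -40086/1307 ≈ -30.670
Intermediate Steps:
s(a, j) = -1 + j + 2*a (s(a, j) = -1 + ((a + j) + a) = -1 + (j + 2*a) = -1 + j + 2*a)
J(w) = -5 - 2*w (J(w) = -5 - (-1 + 1 + 2*w) = -5 - 2*w)
D(U, E) = 18 (D(U, E) = (2 - 7) + 23 = -5 + 23 = 18)
(32362 + 47810)/(-2632 + D(45, -85/J(12))) = (32362 + 47810)/(-2632 + 18) = 80172/(-2614) = 80172*(-1/2614) = -40086/1307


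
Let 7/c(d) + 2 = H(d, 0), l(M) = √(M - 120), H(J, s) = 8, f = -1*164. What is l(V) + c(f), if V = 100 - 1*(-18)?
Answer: 7/6 + I*√2 ≈ 1.1667 + 1.4142*I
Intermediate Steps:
f = -164
V = 118 (V = 100 + 18 = 118)
l(M) = √(-120 + M)
c(d) = 7/6 (c(d) = 7/(-2 + 8) = 7/6)
l(V) + c(f) = √(-120 + 118) + 7/6 = √(-2) + 7/6 = I*√2 + 7/6 = 7/6 + I*√2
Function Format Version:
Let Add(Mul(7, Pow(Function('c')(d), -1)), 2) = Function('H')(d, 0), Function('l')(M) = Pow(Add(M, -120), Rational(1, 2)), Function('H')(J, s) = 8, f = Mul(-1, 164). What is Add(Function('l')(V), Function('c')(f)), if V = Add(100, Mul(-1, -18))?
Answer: Add(Rational(7, 6), Mul(I, Pow(2, Rational(1, 2)))) ≈ Add(1.1667, Mul(1.4142, I))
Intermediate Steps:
f = -164
V = 118 (V = Add(100, 18) = 118)
Function('l')(M) = Pow(Add(-120, M), Rational(1, 2))
Function('c')(d) = Rational(7, 6) (Function('c')(d) = Mul(7, Pow(Add(-2, 8), -1)) = Mul(7, Pow(6, -1)) = Mul(7, Rational(1, 6)) = Rational(7, 6))
Add(Function('l')(V), Function('c')(f)) = Add(Pow(Add(-120, 118), Rational(1, 2)), Rational(7, 6)) = Add(Pow(-2, Rational(1, 2)), Rational(7, 6)) = Add(Mul(I, Pow(2, Rational(1, 2))), Rational(7, 6)) = Add(Rational(7, 6), Mul(I, Pow(2, Rational(1, 2))))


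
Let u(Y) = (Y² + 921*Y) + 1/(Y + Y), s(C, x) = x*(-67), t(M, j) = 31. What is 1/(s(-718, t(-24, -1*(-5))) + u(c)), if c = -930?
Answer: 1860/11704979 ≈ 0.00015891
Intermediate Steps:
s(C, x) = -67*x
u(Y) = Y² + 1/(2*Y) + 921*Y (u(Y) = (Y² + 921*Y) + 1/(2*Y) = Y² + 1/(2*Y) + 921*Y)
1/(s(-718, t(-24, -1*(-5))) + u(c)) = 1/(-67*31 + ((-930)² + (½)/(-930) + 921*(-930))) = 1/(-2077 + (864900 + (½)*(-1/930) - 856530)) = 1/(-2077 + (864900 - 1/1860 - 856530)) = 1/(-2077 + 15568199/1860) = 1/(11704979/1860) = 1860/11704979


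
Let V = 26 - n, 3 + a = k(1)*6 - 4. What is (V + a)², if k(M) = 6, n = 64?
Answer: 81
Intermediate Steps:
a = 29 (a = -3 + (6*6 - 4) = -3 + (36 - 4) = -3 + 32 = 29)
V = -38 (V = 26 - 1*64 = 26 - 64 = -38)
(V + a)² = (-38 + 29)² = (-9)² = 81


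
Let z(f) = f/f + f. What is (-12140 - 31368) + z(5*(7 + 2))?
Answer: -43462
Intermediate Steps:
z(f) = 1 + f
(-12140 - 31368) + z(5*(7 + 2)) = (-12140 - 31368) + (1 + 5*(7 + 2)) = -43508 + (1 + 5*9) = -43508 + (1 + 45) = -43508 + 46 = -43462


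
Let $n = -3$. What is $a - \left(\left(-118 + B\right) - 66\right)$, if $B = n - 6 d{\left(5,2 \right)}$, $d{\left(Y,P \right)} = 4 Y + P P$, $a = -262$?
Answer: $69$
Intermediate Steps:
$d{\left(Y,P \right)} = P^{2} + 4 Y$ ($d{\left(Y,P \right)} = 4 Y + P^{2} = P^{2} + 4 Y$)
$B = -147$ ($B = -3 - 6 \left(2^{2} + 4 \cdot 5\right) = -3 - 6 \left(4 + 20\right) = -3 - 144 = -147$)
$a - \left(\left(-118 + B\right) - 66\right) = -262 - \left(\left(-118 - 147\right) - 66\right) = -262 - \left(-265 - 66\right) = -262 - -331 = -262 + 331 = 69$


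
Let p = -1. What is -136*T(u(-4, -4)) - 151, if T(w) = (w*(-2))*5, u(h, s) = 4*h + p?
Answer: -23271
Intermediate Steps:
u(h, s) = -1 + 4*h (u(h, s) = 4*h - 1 = -1 + 4*h)
T(w) = -10*w (T(w) = -2*w*5 = -10*w)
-136*T(u(-4, -4)) - 151 = -(-1360)*(-1 + 4*(-4)) - 151 = -(-1360)*(-1 - 16) - 151 = -(-1360)*(-17) - 151 = -136*170 - 151 = -23120 - 151 = -23271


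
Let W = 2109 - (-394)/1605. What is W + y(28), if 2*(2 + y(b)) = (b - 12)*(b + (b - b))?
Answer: 3741649/1605 ≈ 2331.2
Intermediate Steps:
y(b) = -2 + b*(-12 + b)/2 (y(b) = -2 + ((b - 12)*(b + (b - b)))/2 = -2 + ((-12 + b)*(b + 0))/2 = -2 + ((-12 + b)*b)/2 = -2 + (b*(-12 + b))/2 = -2 + b*(-12 + b)/2)
W = 3385339/1605 (W = 2109 - (-394)/1605 = 2109 - 1*(-394/1605) = 2109 + 394/1605 = 3385339/1605 ≈ 2109.2)
W + y(28) = 3385339/1605 + (-2 + (1/2)*28**2 - 6*28) = 3385339/1605 + (-2 + (1/2)*784 - 168) = 3385339/1605 + (-2 + 392 - 168) = 3385339/1605 + 222 = 3741649/1605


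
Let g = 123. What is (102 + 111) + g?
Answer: 336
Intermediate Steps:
(102 + 111) + g = (102 + 111) + 123 = 213 + 123 = 336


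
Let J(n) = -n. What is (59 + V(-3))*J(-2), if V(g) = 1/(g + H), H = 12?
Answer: 1064/9 ≈ 118.22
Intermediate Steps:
V(g) = 1/(12 + g) (V(g) = 1/(g + 12) = 1/(12 + g))
(59 + V(-3))*J(-2) = (59 + 1/(12 - 3))*(-1*(-2)) = (59 + 1/9)*2 = (532/9)*2 = 1064/9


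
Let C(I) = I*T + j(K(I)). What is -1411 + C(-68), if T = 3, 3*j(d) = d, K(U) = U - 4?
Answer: -1639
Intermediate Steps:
K(U) = -4 + U
j(d) = d/3
C(I) = -4/3 + 10*I/3 (C(I) = I*3 + (-4 + I)/3 = 3*I + (-4/3 + I/3) = -4/3 + 10*I/3)
-1411 + C(-68) = -1411 + (-4/3 + (10/3)*(-68)) = -1411 + (-4/3 - 680/3) = -1411 - 228 = -1639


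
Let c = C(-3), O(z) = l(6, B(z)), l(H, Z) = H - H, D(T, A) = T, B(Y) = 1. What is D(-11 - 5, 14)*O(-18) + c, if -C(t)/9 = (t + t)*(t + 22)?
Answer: 1026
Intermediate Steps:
C(t) = -18*t*(22 + t) (C(t) = -9*(t + t)*(t + 22) = -9*2*t*(22 + t) = -18*t*(22 + t))
l(H, Z) = 0
O(z) = 0
c = 1026 (c = -18*(-3)*(22 - 3) = -18*(-3)*19 = 1026)
D(-11 - 5, 14)*O(-18) + c = (-11 - 5)*0 + 1026 = -16*0 + 1026 = 0 + 1026 = 1026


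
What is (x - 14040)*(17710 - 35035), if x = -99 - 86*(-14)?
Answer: 224098875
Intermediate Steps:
x = 1105 (x = -99 + 1204 = 1105)
(x - 14040)*(17710 - 35035) = (1105 - 14040)*(17710 - 35035) = -12935*(-17325) = 224098875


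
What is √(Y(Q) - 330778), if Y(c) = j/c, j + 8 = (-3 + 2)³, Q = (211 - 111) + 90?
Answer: I*√11941087510/190 ≈ 575.13*I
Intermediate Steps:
Q = 190 (Q = 100 + 90 = 190)
j = -9 (j = -8 + (-3 + 2)³ = -8 + (-1)³ = -8 - 1 = -9)
Y(c) = -9/c
√(Y(Q) - 330778) = √(-9/190 - 330778) = √(-62847829/190) = I*√11941087510/190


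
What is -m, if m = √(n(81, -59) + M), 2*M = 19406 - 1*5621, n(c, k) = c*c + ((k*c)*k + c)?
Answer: -√1181982/2 ≈ -543.59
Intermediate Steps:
n(c, k) = c + c² + c*k² (n(c, k) = c² + ((c*k)*k + c) = c² + (c*k² + c) = c² + (c + c*k²) = c + c² + c*k²)
M = 13785/2 (M = (19406 - 1*5621)/2 = (19406 - 5621)/2 = (½)*13785 = 13785/2 ≈ 6892.5)
m = √1181982/2 (m = √(81*(1 + 81 + (-59)²) + 13785/2) = √(81*(1 + 81 + 3481) + 13785/2) = √(81*3563 + 13785/2) = √(288603 + 13785/2) = √(590991/2) = √1181982/2 ≈ 543.59)
-m = -√1181982/2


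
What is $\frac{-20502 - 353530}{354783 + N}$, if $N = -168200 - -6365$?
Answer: $- \frac{93508}{48237} \approx -1.9385$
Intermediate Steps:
$N = -161835$ ($N = -168200 + 6365 = -161835$)
$\frac{-20502 - 353530}{354783 + N} = \frac{-20502 - 353530}{354783 - 161835} = - \frac{374032}{192948} = \left(-374032\right) \frac{1}{192948} = - \frac{93508}{48237}$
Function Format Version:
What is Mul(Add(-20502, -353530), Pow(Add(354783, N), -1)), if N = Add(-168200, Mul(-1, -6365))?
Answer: Rational(-93508, 48237) ≈ -1.9385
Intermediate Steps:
N = -161835 (N = Add(-168200, 6365) = -161835)
Mul(Add(-20502, -353530), Pow(Add(354783, N), -1)) = Mul(Add(-20502, -353530), Pow(Add(354783, -161835), -1)) = Mul(-374032, Pow(192948, -1)) = Mul(-374032, Rational(1, 192948)) = Rational(-93508, 48237)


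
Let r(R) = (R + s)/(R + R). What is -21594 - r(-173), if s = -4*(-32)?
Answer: -7471569/346 ≈ -21594.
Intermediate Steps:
s = 128
r(R) = (128 + R)/(2*R) (r(R) = (R + 128)/(R + R) = (128 + R)/((2*R)) = (128 + R)*(1/(2*R)) = (128 + R)/(2*R))
-21594 - r(-173) = -21594 - (128 - 173)/(2*(-173)) = -21594 - (-1)*(-45)/(2*173) = -21594 - 1*45/346 = -21594 - 45/346 = -7471569/346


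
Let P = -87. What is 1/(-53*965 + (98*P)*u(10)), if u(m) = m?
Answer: -1/136405 ≈ -7.3311e-6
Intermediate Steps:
1/(-53*965 + (98*P)*u(10)) = 1/(-53*965 + (98*(-87))*10) = 1/(-51145 - 8526*10) = 1/(-51145 - 85260) = 1/(-136405) = -1/136405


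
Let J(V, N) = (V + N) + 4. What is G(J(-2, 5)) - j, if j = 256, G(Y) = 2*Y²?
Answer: -158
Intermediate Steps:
J(V, N) = 4 + N + V (J(V, N) = (N + V) + 4 = 4 + N + V)
G(J(-2, 5)) - j = 2*(4 + 5 - 2)² - 1*256 = 2*7² - 256 = 2*49 - 256 = 98 - 256 = -158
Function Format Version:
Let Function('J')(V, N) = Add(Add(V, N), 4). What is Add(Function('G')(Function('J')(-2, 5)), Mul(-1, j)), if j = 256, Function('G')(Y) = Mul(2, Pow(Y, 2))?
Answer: -158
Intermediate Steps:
Function('J')(V, N) = Add(4, N, V) (Function('J')(V, N) = Add(Add(N, V), 4) = Add(4, N, V))
Add(Function('G')(Function('J')(-2, 5)), Mul(-1, j)) = Add(Mul(2, Pow(Add(4, 5, -2), 2)), Mul(-1, 256)) = Add(Mul(2, Pow(7, 2)), -256) = Add(Mul(2, 49), -256) = Add(98, -256) = -158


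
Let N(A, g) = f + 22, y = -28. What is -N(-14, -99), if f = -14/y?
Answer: -45/2 ≈ -22.500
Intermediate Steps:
f = ½ (f = -14/(-28) = -14*(-1/28) = ½ ≈ 0.50000)
N(A, g) = 45/2 (N(A, g) = ½ + 22 = 45/2)
-N(-14, -99) = -1*45/2 = -45/2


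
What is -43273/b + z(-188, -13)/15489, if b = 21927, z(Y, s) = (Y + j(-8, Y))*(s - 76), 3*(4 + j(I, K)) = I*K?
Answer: -1273920425/339627303 ≈ -3.7509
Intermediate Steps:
j(I, K) = -4 + I*K/3 (j(I, K) = -4 + (I*K)/3 = -4 + I*K/3)
z(Y, s) = (-76 + s)*(-4 - 5*Y/3) (z(Y, s) = (Y + (-4 + (⅓)*(-8)*Y))*(s - 76) = (Y + (-4 - 8*Y/3))*(-76 + s) = (-4 - 5*Y/3)*(-76 + s) = (-76 + s)*(-4 - 5*Y/3))
-43273/b + z(-188, -13)/15489 = -43273/21927 + (304 - 4*(-13) + (380/3)*(-188) - 5/3*(-188)*(-13))/15489 = -43273*1/21927 + (304 + 52 - 71440/3 - 12220/3)*(1/15489) = -43273/21927 - 82592/3*1/15489 = -43273/21927 - 82592/46467 = -1273920425/339627303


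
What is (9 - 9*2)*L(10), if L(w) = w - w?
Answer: 0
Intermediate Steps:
L(w) = 0
(9 - 9*2)*L(10) = (9 - 9*2)*0 = (9 - 18)*0 = -9*0 = 0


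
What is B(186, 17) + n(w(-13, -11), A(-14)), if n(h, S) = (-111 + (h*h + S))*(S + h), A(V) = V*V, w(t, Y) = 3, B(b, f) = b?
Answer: 18892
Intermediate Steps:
A(V) = V²
n(h, S) = (S + h)*(-111 + S + h²) (n(h, S) = (-111 + (h² + S))*(S + h) = (-111 + (S + h²))*(S + h) = (-111 + S + h²)*(S + h) = (S + h)*(-111 + S + h²))
B(186, 17) + n(w(-13, -11), A(-14)) = 186 + (((-14)²)² + 3³ - 111*(-14)² - 111*3 + (-14)²*3 + (-14)²*3²) = 186 + (196² + 27 - 111*196 - 333 + 196*3 + 196*9) = 186 + (38416 + 27 - 21756 - 333 + 588 + 1764) = 186 + 18706 = 18892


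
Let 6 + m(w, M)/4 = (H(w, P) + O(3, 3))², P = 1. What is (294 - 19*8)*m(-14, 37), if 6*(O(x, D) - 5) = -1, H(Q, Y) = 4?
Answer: 368206/9 ≈ 40912.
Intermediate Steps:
O(x, D) = 29/6 (O(x, D) = 5 + (⅙)*(-1) = 5 - ⅙ = 29/6)
m(w, M) = 2593/9 (m(w, M) = -24 + 4*(4 + 29/6)² = -24 + 4*(53/6)² = -24 + 4*(2809/36) = -24 + 2809/9 = 2593/9)
(294 - 19*8)*m(-14, 37) = (294 - 19*8)*(2593/9) = (294 - 152)*(2593/9) = 142*(2593/9) = 368206/9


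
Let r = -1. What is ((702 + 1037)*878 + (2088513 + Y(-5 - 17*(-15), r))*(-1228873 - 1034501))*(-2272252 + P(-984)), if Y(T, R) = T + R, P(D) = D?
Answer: 10747059802025828456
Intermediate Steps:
Y(T, R) = R + T
((702 + 1037)*878 + (2088513 + Y(-5 - 17*(-15), r))*(-1228873 - 1034501))*(-2272252 + P(-984)) = ((702 + 1037)*878 + (2088513 + (-1 + (-5 - 17*(-15))))*(-1228873 - 1034501))*(-2272252 - 984) = (1739*878 + (2088513 + (-1 + (-5 + 255)))*(-2263374))*(-2273236) = (1526842 + (2088513 + (-1 + 250))*(-2263374))*(-2273236) = (1526842 + (2088513 + 249)*(-2263374))*(-2273236) = (1526842 + 2088762*(-2263374))*(-2273236) = (1526842 - 4727649602988)*(-2273236) = -4727648076146*(-2273236) = 10747059802025828456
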